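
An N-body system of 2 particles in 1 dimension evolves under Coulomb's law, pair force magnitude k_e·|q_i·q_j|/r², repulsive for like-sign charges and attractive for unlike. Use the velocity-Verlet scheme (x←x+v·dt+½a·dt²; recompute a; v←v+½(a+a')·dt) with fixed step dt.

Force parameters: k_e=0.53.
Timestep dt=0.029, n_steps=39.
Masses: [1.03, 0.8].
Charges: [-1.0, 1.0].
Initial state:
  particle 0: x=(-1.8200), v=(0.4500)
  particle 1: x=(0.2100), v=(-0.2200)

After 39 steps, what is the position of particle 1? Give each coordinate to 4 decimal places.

step 0: x0=(-1.8200) x1=(0.2100)
step 1: x0=(-1.8069) x1=(0.2036)
step 2: x0=(-1.7937) x1=(0.1970)
step 3: x0=(-1.7804) x1=(0.1902)
step 4: x0=(-1.7669) x1=(0.1834)
step 5: x0=(-1.7534) x1=(0.1764)
step 6: x0=(-1.7397) x1=(0.1692)
step 7: x0=(-1.7260) x1=(0.1619)
step 8: x0=(-1.7121) x1=(0.1544)
step 9: x0=(-1.6980) x1=(0.1468)
step 10: x0=(-1.6839) x1=(0.1390)
step 11: x0=(-1.6696) x1=(0.1310)
step 12: x0=(-1.6552) x1=(0.1229)
step 13: x0=(-1.6406) x1=(0.1145)
step 14: x0=(-1.6259) x1=(0.1060)
step 15: x0=(-1.6111) x1=(0.0974)
step 16: x0=(-1.5961) x1=(0.0885)
step 17: x0=(-1.5810) x1=(0.0794)
step 18: x0=(-1.5657) x1=(0.0702)
step 19: x0=(-1.5502) x1=(0.0607)
step 20: x0=(-1.5346) x1=(0.0510)
step 21: x0=(-1.5188) x1=(0.0411)
step 22: x0=(-1.5028) x1=(0.0309)
step 23: x0=(-1.4867) x1=(0.0205)
step 24: x0=(-1.4703) x1=(0.0099)
step 25: x0=(-1.4538) x1=(-0.0010)
step 26: x0=(-1.4370) x1=(-0.0121)
step 27: x0=(-1.4201) x1=(-0.0235)
step 28: x0=(-1.4029) x1=(-0.0352)
step 29: x0=(-1.3855) x1=(-0.0472)
step 30: x0=(-1.3678) x1=(-0.0595)
step 31: x0=(-1.3499) x1=(-0.0722)
step 32: x0=(-1.3317) x1=(-0.0852)
step 33: x0=(-1.3133) x1=(-0.0985)
step 34: x0=(-1.2945) x1=(-0.1122)
step 35: x0=(-1.2755) x1=(-0.1263)
step 36: x0=(-1.2561) x1=(-0.1409)
step 37: x0=(-1.2363) x1=(-0.1558)
step 38: x0=(-1.2162) x1=(-0.1713)
step 39: x0=(-1.1957) x1=(-0.1873)

(-0.1873)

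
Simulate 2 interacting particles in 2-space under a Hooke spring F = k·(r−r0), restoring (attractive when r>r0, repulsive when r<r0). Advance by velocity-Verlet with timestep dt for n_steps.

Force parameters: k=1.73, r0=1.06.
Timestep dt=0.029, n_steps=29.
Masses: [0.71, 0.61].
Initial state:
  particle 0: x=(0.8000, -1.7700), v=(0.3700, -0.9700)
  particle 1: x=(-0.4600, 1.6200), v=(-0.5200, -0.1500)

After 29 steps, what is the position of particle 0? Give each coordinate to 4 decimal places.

step 0: x0=(0.8000, -1.7700) x1=(-0.4600, 1.6200)
step 1: x0=(0.8098, -1.7957) x1=(-0.4740, 1.6128)
step 2: x0=(0.8178, -1.8164) x1=(-0.4859, 1.5998)
step 3: x0=(0.8238, -1.8321) x1=(-0.4955, 1.5811)
step 4: x0=(0.8280, -1.8429) x1=(-0.5029, 1.5565)
step 5: x0=(0.8302, -1.8488) x1=(-0.5081, 1.5262)
step 6: x0=(0.8304, -1.8497) x1=(-0.5109, 1.4902)
step 7: x0=(0.8287, -1.8458) x1=(-0.5116, 1.4486)
step 8: x0=(0.8251, -1.8372) x1=(-0.5100, 1.4015)
step 9: x0=(0.8196, -1.8240) x1=(-0.5061, 1.3490)
step 10: x0=(0.8122, -1.8062) x1=(-0.5001, 1.2912)
step 11: x0=(0.8030, -1.7841) x1=(-0.4920, 1.2284)
step 12: x0=(0.7919, -1.7578) x1=(-0.4817, 1.1607)
step 13: x0=(0.7792, -1.7276) x1=(-0.4694, 1.0884)
step 14: x0=(0.7647, -1.6935) x1=(-0.4552, 1.0117)
step 15: x0=(0.7486, -1.6559) x1=(-0.4391, 0.9308)
step 16: x0=(0.7311, -1.6150) x1=(-0.4212, 0.8461)
step 17: x0=(0.7120, -1.5709) x1=(-0.4017, 0.7578)
step 18: x0=(0.6917, -1.5241) x1=(-0.3805, 0.6662)
step 19: x0=(0.6700, -1.4747) x1=(-0.3580, 0.5716)
step 20: x0=(0.6473, -1.4231) x1=(-0.3341, 0.4744)
step 21: x0=(0.6235, -1.3696) x1=(-0.3090, 0.3750)
step 22: x0=(0.5989, -1.3143) x1=(-0.2829, 0.2736)
step 23: x0=(0.5735, -1.2577) x1=(-0.2560, 0.1706)
step 24: x0=(0.5475, -1.2001) x1=(-0.2283, 0.0665)
step 25: x0=(0.5210, -1.1417) x1=(-0.2001, -0.0386)
step 26: x0=(0.4943, -1.0829) x1=(-0.1715, -0.1441)
step 27: x0=(0.4674, -1.0239) x1=(-0.1428, -0.2499)
step 28: x0=(0.4406, -0.9650) x1=(-0.1143, -0.3555)
step 29: x0=(0.4142, -0.9065) x1=(-0.0861, -0.4607)

(0.4142, -0.9065)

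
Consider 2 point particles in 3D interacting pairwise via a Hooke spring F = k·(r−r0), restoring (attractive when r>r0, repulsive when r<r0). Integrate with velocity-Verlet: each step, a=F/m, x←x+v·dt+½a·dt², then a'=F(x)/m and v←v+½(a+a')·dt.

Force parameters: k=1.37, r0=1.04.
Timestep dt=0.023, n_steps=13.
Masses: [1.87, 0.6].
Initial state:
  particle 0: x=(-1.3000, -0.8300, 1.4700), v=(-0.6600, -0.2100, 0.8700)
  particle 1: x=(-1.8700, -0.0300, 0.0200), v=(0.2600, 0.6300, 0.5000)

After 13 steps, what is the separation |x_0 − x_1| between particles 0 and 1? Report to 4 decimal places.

step 0: x0=(-1.3000, -0.8300, 1.4700) x1=(-1.8700, -0.0300, 0.0200)
step 1: x0=(-1.3152, -0.8348, 1.4899) x1=(-1.8639, -0.0157, 0.0319)
step 2: x0=(-1.3305, -0.8394, 1.5096) x1=(-1.8575, -0.0018, 0.0444)
step 3: x0=(-1.3459, -0.8439, 1.5290) x1=(-1.8508, 0.0117, 0.0577)
step 4: x0=(-1.3614, -0.8483, 1.5482) x1=(-1.8439, 0.0247, 0.0718)
step 5: x0=(-1.3770, -0.8525, 1.5671) x1=(-1.8368, 0.0373, 0.0866)
step 6: x0=(-1.3926, -0.8566, 1.5859) x1=(-1.8294, 0.0495, 0.1021)
step 7: x0=(-1.4083, -0.8605, 1.6043) x1=(-1.8218, 0.0612, 0.1184)
step 8: x0=(-1.4241, -0.8643, 1.6226) x1=(-1.8140, 0.0724, 0.1354)
step 9: x0=(-1.4399, -0.8679, 1.6406) x1=(-1.8060, 0.0831, 0.1532)
step 10: x0=(-1.4558, -0.8714, 1.6583) x1=(-1.7978, 0.0934, 0.1718)
step 11: x0=(-1.4717, -0.8747, 1.6758) x1=(-1.7894, 0.1032, 0.1911)
step 12: x0=(-1.4877, -0.8779, 1.6931) x1=(-1.7809, 0.1124, 0.2112)
step 13: x0=(-1.5038, -0.8809, 1.7101) x1=(-1.7722, 0.1212, 0.2320)

1.8058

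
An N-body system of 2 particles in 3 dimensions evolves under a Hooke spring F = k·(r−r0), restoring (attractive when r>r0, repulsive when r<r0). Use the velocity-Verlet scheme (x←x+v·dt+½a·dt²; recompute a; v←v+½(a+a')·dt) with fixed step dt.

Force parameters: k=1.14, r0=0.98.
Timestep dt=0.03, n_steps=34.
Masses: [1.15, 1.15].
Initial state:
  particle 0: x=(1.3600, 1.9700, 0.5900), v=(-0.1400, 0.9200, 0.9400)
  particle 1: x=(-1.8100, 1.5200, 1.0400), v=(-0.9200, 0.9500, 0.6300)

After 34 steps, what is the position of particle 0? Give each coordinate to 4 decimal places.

step 0: x0=(1.3600, 1.9700, 0.5900) x1=(-1.8100, 1.5200, 1.0400)
step 1: x0=(1.3548, 1.9975, 0.6183) x1=(-1.8366, 1.5486, 1.0588)
step 2: x0=(1.3476, 2.0246, 0.6470) x1=(-1.8612, 1.5776, 1.0772)
step 3: x0=(1.3385, 2.0515, 0.6758) x1=(-1.8839, 1.6068, 1.0955)
step 4: x0=(1.3273, 2.0782, 0.7050) x1=(-1.9045, 1.6362, 1.1134)
step 5: x0=(1.3140, 2.1045, 0.7344) x1=(-1.9230, 1.6660, 1.1311)
step 6: x0=(1.2988, 2.1306, 0.7640) x1=(-1.9396, 1.6960, 1.1486)
step 7: x0=(1.2815, 2.1564, 0.7939) x1=(-1.9541, 1.7263, 1.1658)
step 8: x0=(1.2622, 2.1819, 0.8240) x1=(-1.9666, 1.7569, 1.1828)
step 9: x0=(1.2409, 2.2072, 0.8544) x1=(-1.9771, 1.7877, 1.1995)
step 10: x0=(1.2176, 2.2322, 0.8850) x1=(-1.9856, 1.8188, 1.2160)
step 11: x0=(1.1922, 2.2569, 0.9157) x1=(-1.9920, 1.8502, 1.2324)
step 12: x0=(1.1649, 2.2814, 0.9467) x1=(-1.9965, 1.8818, 1.2485)
step 13: x0=(1.1357, 2.3057, 0.9779) x1=(-1.9991, 1.9136, 1.2644)
step 14: x0=(1.1045, 2.3297, 1.0092) x1=(-1.9997, 1.9457, 1.2802)
step 15: x0=(1.0714, 2.3534, 1.0407) x1=(-1.9984, 1.9781, 1.2958)
step 16: x0=(1.0364, 2.3770, 1.0723) x1=(-1.9952, 2.0106, 1.3113)
step 17: x0=(0.9996, 2.4003, 1.1041) x1=(-1.9902, 2.0434, 1.3266)
step 18: x0=(0.9610, 2.4234, 1.1361) x1=(-1.9834, 2.0764, 1.3417)
step 19: x0=(0.9206, 2.4463, 1.1681) x1=(-1.9748, 2.1096, 1.3568)
step 20: x0=(0.8785, 2.4690, 1.2003) x1=(-1.9645, 2.1430, 1.3717)
step 21: x0=(0.8348, 2.4915, 1.2325) x1=(-1.9526, 2.1766, 1.3866)
step 22: x0=(0.7894, 2.5138, 1.2649) x1=(-1.9390, 2.2104, 1.4013)
step 23: x0=(0.7425, 2.5359, 1.2973) x1=(-1.9239, 2.2444, 1.4160)
step 24: x0=(0.6940, 2.5579, 1.3298) x1=(-1.9072, 2.2785, 1.4306)
step 25: x0=(0.6441, 2.5797, 1.3624) x1=(-1.8891, 2.3128, 1.4451)
step 26: x0=(0.5928, 2.6014, 1.3950) x1=(-1.8696, 2.3472, 1.4596)
step 27: x0=(0.5402, 2.6230, 1.4276) x1=(-1.8488, 2.3817, 1.4741)
step 28: x0=(0.4863, 2.6444, 1.4603) x1=(-1.8267, 2.4164, 1.4885)
step 29: x0=(0.4312, 2.6657, 1.4930) x1=(-1.8034, 2.4512, 1.5029)
step 30: x0=(0.3750, 2.6869, 1.5257) x1=(-1.7790, 2.4861, 1.5173)
step 31: x0=(0.3178, 2.7079, 1.5583) x1=(-1.7536, 2.5212, 1.5318)
step 32: x0=(0.2595, 2.7290, 1.5910) x1=(-1.7271, 2.5562, 1.5462)
step 33: x0=(0.2004, 2.7499, 1.6236) x1=(-1.6998, 2.5914, 1.5607)
step 34: x0=(0.1404, 2.7707, 1.6563) x1=(-1.6716, 2.6267, 1.5751)

(0.1404, 2.7707, 1.6563)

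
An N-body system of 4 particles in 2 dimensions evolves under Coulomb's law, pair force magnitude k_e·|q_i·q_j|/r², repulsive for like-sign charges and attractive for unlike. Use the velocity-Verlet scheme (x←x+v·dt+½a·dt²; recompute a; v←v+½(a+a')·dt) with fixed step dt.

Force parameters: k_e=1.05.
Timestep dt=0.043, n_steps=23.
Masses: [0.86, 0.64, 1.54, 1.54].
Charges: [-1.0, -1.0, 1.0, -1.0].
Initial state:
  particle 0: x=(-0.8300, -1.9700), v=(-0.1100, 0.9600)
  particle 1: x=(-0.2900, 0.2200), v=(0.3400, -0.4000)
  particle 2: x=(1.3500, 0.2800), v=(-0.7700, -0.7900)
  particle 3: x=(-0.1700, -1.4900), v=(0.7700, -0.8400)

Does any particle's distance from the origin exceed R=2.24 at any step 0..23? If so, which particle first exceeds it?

step 0: x0=(-0.8300, -1.9700) x1=(-0.2900, 0.2200) x2=(1.3500, 0.2800) x3=(-0.1700, -1.4900)
step 1: x0=(-0.8361, -1.9298) x1=(-0.2748, 0.2036) x2=(1.3165, 0.2459) x3=(-0.1360, -1.5257)
step 2: x0=(-0.8451, -1.8917) x1=(-0.2583, 0.1889) x2=(1.2823, 0.2115) x3=(-0.1002, -1.5606)
step 3: x0=(-0.8572, -1.8552) x1=(-0.2404, 0.1758) x2=(1.2473, 0.1768) x3=(-0.0625, -1.5950)
step 4: x0=(-0.8723, -1.8200) x1=(-0.2211, 0.1643) x2=(1.2115, 0.1417) x3=(-0.0228, -1.6291)
step 5: x0=(-0.8902, -1.7858) x1=(-0.2002, 0.1543) x2=(1.1748, 0.1064) x3=(0.0187, -1.6629)
step 6: x0=(-0.9108, -1.7523) x1=(-0.1775, 0.1459) x2=(1.1372, 0.0707) x3=(0.0618, -1.6966)
step 7: x0=(-0.9337, -1.7192) x1=(-0.1530, 0.1389) x2=(1.0985, 0.0348) x3=(0.1065, -1.7304)
step 8: x0=(-0.9587, -1.6863) x1=(-0.1263, 0.1333) x2=(1.0588, -0.0015) x3=(0.1526, -1.7643)
step 9: x0=(-0.9855, -1.6537) x1=(-0.0974, 0.1289) x2=(1.0179, -0.0381) x3=(0.1998, -1.7983)
step 10: x0=(-1.0139, -1.6211) x1=(-0.0659, 0.1257) x2=(0.9757, -0.0750) x3=(0.2481, -1.8325)
step 11: x0=(-1.0436, -1.5887) x1=(-0.0314, 0.1234) x2=(0.9322, -0.1121) x3=(0.2974, -1.8667)
step 12: x0=(-1.0745, -1.5562) x1=(0.0063, 0.1218) x2=(0.8871, -0.1494) x3=(0.3475, -1.9011)
step 13: x0=(-1.1064, -1.5237) x1=(0.0477, 0.1205) x2=(0.8403, -0.1867) x3=(0.3984, -1.9355)
step 14: x0=(-1.1391, -1.4913) x1=(0.0933, 0.1189) x2=(0.7916, -0.2239) x3=(0.4498, -1.9700)
step 15: x0=(-1.1727, -1.4587) x1=(0.1437, 0.1164) x2=(0.7408, -0.2607) x3=(0.5019, -2.0045)
step 16: x0=(-1.2069, -1.4262) x1=(0.1997, 0.1119) x2=(0.6875, -0.2967) x3=(0.5544, -2.0390)
step 17: x0=(-1.2417, -1.3936) x1=(0.2617, 0.1036) x2=(0.6316, -0.3312) x3=(0.6073, -2.0735)
step 18: x0=(-1.2769, -1.3608) x1=(0.3302, 0.0894) x2=(0.5730, -0.3633) x3=(0.6606, -2.1079)
step 19: x0=(-1.3126, -1.3280) x1=(0.4045, 0.0661) x2=(0.5119, -0.3918) x3=(0.7142, -2.1423)
step 20: x0=(-1.3485, -1.2951) x1=(0.4823, 0.0305) x2=(0.4492, -0.4152) x3=(0.7681, -2.1766)
step 21: x0=(-1.3847, -1.2620) x1=(0.5594, -0.0194) x2=(0.3868, -0.4329) x3=(0.8221, -2.2109)
step 22: x0=(-1.4211, -1.2287) x1=(0.6311, -0.0823) x2=(0.3267, -0.4453) x3=(0.8762, -2.2451)
step 23: x0=(-1.4576, -1.1952) x1=(0.6945, -0.1546) x2=(0.2699, -0.4539) x3=(0.9305, -2.2794)

yes, particle 3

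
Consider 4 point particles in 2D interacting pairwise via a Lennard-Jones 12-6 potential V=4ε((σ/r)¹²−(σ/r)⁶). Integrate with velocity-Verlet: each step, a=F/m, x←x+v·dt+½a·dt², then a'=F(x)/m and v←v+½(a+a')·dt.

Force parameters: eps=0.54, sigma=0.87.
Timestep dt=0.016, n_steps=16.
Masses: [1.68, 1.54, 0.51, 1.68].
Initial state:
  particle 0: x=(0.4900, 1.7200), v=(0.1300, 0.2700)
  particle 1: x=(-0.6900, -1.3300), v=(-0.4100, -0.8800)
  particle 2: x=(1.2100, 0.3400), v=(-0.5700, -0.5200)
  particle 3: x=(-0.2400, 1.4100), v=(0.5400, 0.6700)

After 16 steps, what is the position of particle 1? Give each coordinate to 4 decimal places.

(-0.7948, -1.5551)

step 0: x0=(0.4900, 1.7200) x1=(-0.6900, -1.3300) x2=(1.2100, 0.3400) x3=(-0.2400, 1.4100)
step 1: x0=(0.4971, 1.7264) x1=(-0.6966, -1.3441) x2=(1.2008, 0.3317) x3=(-0.2363, 1.4186)
step 2: x0=(0.5136, 1.7368) x1=(-0.7031, -1.3582) x2=(1.1916, 0.3236) x3=(-0.2421, 1.4232)
step 3: x0=(0.5363, 1.7497) x1=(-0.7097, -1.3722) x2=(1.1822, 0.3156) x3=(-0.2540, 1.4253)
step 4: x0=(0.5620, 1.7637) x1=(-0.7162, -1.3863) x2=(1.1728, 0.3077) x3=(-0.2689, 1.4261)
step 5: x0=(0.5887, 1.7782) x1=(-0.7228, -1.4004) x2=(1.1633, 0.3000) x3=(-0.2848, 1.4265)
step 6: x0=(0.6158, 1.7927) x1=(-0.7293, -1.4144) x2=(1.1537, 0.2924) x3=(-0.3010, 1.4268)
step 7: x0=(0.6429, 1.8072) x1=(-0.7359, -1.4285) x2=(1.1441, 0.2848) x3=(-0.3172, 1.4271)
step 8: x0=(0.6697, 1.8216) x1=(-0.7424, -1.4426) x2=(1.1344, 0.2774) x3=(-0.3332, 1.4274)
step 9: x0=(0.6964, 1.8359) x1=(-0.7490, -1.4566) x2=(1.1246, 0.2701) x3=(-0.3490, 1.4278)
step 10: x0=(0.7229, 1.8501) x1=(-0.7555, -1.4707) x2=(1.1148, 0.2630) x3=(-0.3645, 1.4283)
step 11: x0=(0.7492, 1.8642) x1=(-0.7621, -1.4848) x2=(1.1049, 0.2559) x3=(-0.3799, 1.4289)
step 12: x0=(0.7753, 1.8782) x1=(-0.7686, -1.4988) x2=(1.0950, 0.2489) x3=(-0.3951, 1.4295)
step 13: x0=(0.8014, 1.8922) x1=(-0.7752, -1.5129) x2=(1.0850, 0.2420) x3=(-0.4102, 1.4301)
step 14: x0=(0.8273, 1.9061) x1=(-0.7817, -1.5270) x2=(1.0750, 0.2352) x3=(-0.4251, 1.4308)
step 15: x0=(0.8531, 1.9199) x1=(-0.7883, -1.5410) x2=(1.0650, 0.2285) x3=(-0.4400, 1.4315)
step 16: x0=(0.8789, 1.9337) x1=(-0.7948, -1.5551) x2=(1.0549, 0.2218) x3=(-0.4548, 1.4322)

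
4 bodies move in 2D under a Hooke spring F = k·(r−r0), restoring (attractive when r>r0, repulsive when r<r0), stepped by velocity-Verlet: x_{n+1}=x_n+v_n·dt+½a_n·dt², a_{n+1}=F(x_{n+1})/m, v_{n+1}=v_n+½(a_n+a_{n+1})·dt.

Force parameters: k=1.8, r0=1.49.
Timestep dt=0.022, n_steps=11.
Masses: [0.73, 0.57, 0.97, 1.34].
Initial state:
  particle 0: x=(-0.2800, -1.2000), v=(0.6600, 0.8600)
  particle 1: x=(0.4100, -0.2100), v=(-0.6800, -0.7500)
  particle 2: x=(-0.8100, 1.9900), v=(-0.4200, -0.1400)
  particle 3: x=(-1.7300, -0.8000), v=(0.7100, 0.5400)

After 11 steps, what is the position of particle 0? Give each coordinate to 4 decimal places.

step 0: x0=(-0.2800, -1.2000) x1=(0.4100, -0.2100) x2=(-0.8100, 1.9900) x3=(-1.7300, -0.8000)
step 1: x0=(-0.2658, -1.1802) x1=(0.3942, -0.2258) x2=(-0.8191, 1.9851) x3=(-1.7140, -0.7876)
step 2: x0=(-0.2521, -1.1587) x1=(0.3770, -0.2400) x2=(-0.8279, 1.9767) x3=(-1.6973, -0.7742)
step 3: x0=(-0.2391, -1.1355) x1=(0.3584, -0.2527) x2=(-0.8363, 1.9648) x3=(-1.6799, -0.7599)
step 4: x0=(-0.2267, -1.1109) x1=(0.3384, -0.2636) x2=(-0.8444, 1.9494) x3=(-1.6618, -0.7446)
step 5: x0=(-0.2150, -1.0847) x1=(0.3173, -0.2728) x2=(-0.8521, 1.9306) x3=(-1.6431, -0.7284)
step 6: x0=(-0.2040, -1.0573) x1=(0.2951, -0.2802) x2=(-0.8594, 1.9085) x3=(-1.6239, -0.7113)
step 7: x0=(-0.1938, -1.0286) x1=(0.2720, -0.2856) x2=(-0.8663, 1.8832) x3=(-1.6042, -0.6934)
step 8: x0=(-0.1843, -0.9988) x1=(0.2481, -0.2891) x2=(-0.8728, 1.8549) x3=(-1.5840, -0.6746)
step 9: x0=(-0.1756, -0.9681) x1=(0.2234, -0.2906) x2=(-0.8789, 1.8235) x3=(-1.5634, -0.6551)
step 10: x0=(-0.1676, -0.9364) x1=(0.1982, -0.2900) x2=(-0.8845, 1.7893) x3=(-1.5424, -0.6349)
step 11: x0=(-0.1603, -0.9040) x1=(0.1725, -0.2874) x2=(-0.8898, 1.7523) x3=(-1.5212, -0.6139)

(-0.1603, -0.9040)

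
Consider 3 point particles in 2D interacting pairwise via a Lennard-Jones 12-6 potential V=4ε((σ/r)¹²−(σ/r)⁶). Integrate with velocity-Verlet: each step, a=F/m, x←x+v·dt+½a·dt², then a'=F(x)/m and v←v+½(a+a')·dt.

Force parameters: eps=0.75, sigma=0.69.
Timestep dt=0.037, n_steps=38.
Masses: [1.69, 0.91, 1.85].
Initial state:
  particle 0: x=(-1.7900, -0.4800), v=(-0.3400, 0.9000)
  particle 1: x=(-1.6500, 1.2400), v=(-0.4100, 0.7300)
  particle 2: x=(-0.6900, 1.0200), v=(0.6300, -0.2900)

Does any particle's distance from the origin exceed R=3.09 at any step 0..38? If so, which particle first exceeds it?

step 0: x0=(-1.7900, -0.4800) x1=(-1.6500, 1.2400) x2=(-0.6900, 1.0200)
step 1: x0=(-1.8026, -0.4467) x1=(-1.6640, 1.2667) x2=(-0.6673, 1.0094)
step 2: x0=(-1.8151, -0.4133) x1=(-1.6760, 1.2928) x2=(-0.6455, 0.9990)
step 3: x0=(-1.8277, -0.3799) x1=(-1.6866, 1.3185) x2=(-0.6245, 0.9888)
step 4: x0=(-1.8402, -0.3464) x1=(-1.6961, 1.3437) x2=(-0.6041, 0.9788)
step 5: x0=(-1.8527, -0.3128) x1=(-1.7046, 1.3686) x2=(-0.5841, 0.9689)
step 6: x0=(-1.8652, -0.2792) x1=(-1.7123, 1.3931) x2=(-0.5645, 0.9592)
step 7: x0=(-1.8776, -0.2456) x1=(-1.7195, 1.4173) x2=(-0.5453, 0.9495)
step 8: x0=(-1.8901, -0.2119) x1=(-1.7261, 1.4412) x2=(-0.5263, 0.9399)
step 9: x0=(-1.9025, -0.1781) x1=(-1.7324, 1.4648) x2=(-0.5075, 0.9304)
step 10: x0=(-1.9149, -0.1442) x1=(-1.7383, 1.4882) x2=(-0.4890, 0.9209)
step 11: x0=(-1.9272, -0.1103) x1=(-1.7439, 1.5114) x2=(-0.4705, 0.9115)
step 12: x0=(-1.9395, -0.0764) x1=(-1.7493, 1.5344) x2=(-0.4523, 0.9021)
step 13: x0=(-1.9518, -0.0423) x1=(-1.7546, 1.5573) x2=(-0.4341, 0.8928)
step 14: x0=(-1.9641, -0.0082) x1=(-1.7597, 1.5799) x2=(-0.4160, 0.8835)
step 15: x0=(-1.9763, 0.0260) x1=(-1.7646, 1.6023) x2=(-0.3981, 0.8742)
step 16: x0=(-1.9885, 0.0602) x1=(-1.7695, 1.6246) x2=(-0.3802, 0.8649)
step 17: x0=(-2.0007, 0.0946) x1=(-1.7743, 1.6467) x2=(-0.3623, 0.8557)
step 18: x0=(-2.0129, 0.1290) x1=(-1.7790, 1.6686) x2=(-0.3446, 0.8464)
step 19: x0=(-2.0250, 0.1634) x1=(-1.7836, 1.6904) x2=(-0.3269, 0.8372)
step 20: x0=(-2.0370, 0.1980) x1=(-1.7882, 1.7120) x2=(-0.3092, 0.8280)
step 21: x0=(-2.0491, 0.2327) x1=(-1.7928, 1.7334) x2=(-0.2916, 0.8188)
step 22: x0=(-2.0611, 0.2674) x1=(-1.7973, 1.7546) x2=(-0.2741, 0.8096)
step 23: x0=(-2.0731, 0.3022) x1=(-1.8019, 1.7757) x2=(-0.2565, 0.8004)
step 24: x0=(-2.0850, 0.3371) x1=(-1.8064, 1.7965) x2=(-0.2390, 0.7912)
step 25: x0=(-2.0969, 0.3722) x1=(-1.8109, 1.8172) x2=(-0.2216, 0.7820)
step 26: x0=(-2.1088, 0.4073) x1=(-1.8155, 1.8376) x2=(-0.2041, 0.7729)
step 27: x0=(-2.1206, 0.4425) x1=(-1.8200, 1.8579) x2=(-0.1867, 0.7637)
step 28: x0=(-2.1324, 0.4779) x1=(-1.8246, 1.8779) x2=(-0.1693, 0.7545)
step 29: x0=(-2.1442, 0.5133) x1=(-1.8292, 1.8977) x2=(-0.1520, 0.7454)
step 30: x0=(-2.1559, 0.5489) x1=(-1.8339, 1.9172) x2=(-0.1346, 0.7362)
step 31: x0=(-2.1675, 0.5847) x1=(-1.8386, 1.9365) x2=(-0.1173, 0.7271)
step 32: x0=(-2.1792, 0.6206) x1=(-1.8433, 1.9555) x2=(-0.1000, 0.7179)
step 33: x0=(-2.1908, 0.6566) x1=(-1.8481, 1.9742) x2=(-0.0827, 0.7088)
step 34: x0=(-2.2023, 0.6928) x1=(-1.8530, 1.9925) x2=(-0.0654, 0.6996)
step 35: x0=(-2.2137, 0.7292) x1=(-1.8580, 2.0106) x2=(-0.0481, 0.6905)
step 36: x0=(-2.2251, 0.7658) x1=(-1.8630, 2.0282) x2=(-0.0309, 0.6814)
step 37: x0=(-2.2365, 0.8026) x1=(-1.8682, 2.0454) x2=(-0.0136, 0.6722)
step 38: x0=(-2.2477, 0.8397) x1=(-1.8735, 2.0622) x2=(0.0036, 0.6631)

no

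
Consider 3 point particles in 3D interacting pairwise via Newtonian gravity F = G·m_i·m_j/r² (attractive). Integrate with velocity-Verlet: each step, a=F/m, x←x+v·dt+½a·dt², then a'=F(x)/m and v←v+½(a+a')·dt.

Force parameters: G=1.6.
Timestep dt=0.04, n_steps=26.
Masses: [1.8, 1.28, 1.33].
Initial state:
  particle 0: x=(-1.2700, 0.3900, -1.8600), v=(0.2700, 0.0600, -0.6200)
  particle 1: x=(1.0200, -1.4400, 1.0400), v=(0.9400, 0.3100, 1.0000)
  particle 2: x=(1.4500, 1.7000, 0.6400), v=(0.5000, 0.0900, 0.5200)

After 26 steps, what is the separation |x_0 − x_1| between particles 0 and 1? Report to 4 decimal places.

step 0: x0=(-1.2700, 0.3900, -1.8600) x1=(1.0200, -1.4400, 1.0400) x2=(1.4500, 1.7000, 0.6400)
step 1: x0=(-1.2591, 0.3924, -1.8847) x1=(1.0575, -1.4274, 1.0799) x2=(1.4699, 1.7034, 0.6607)
step 2: x0=(-1.2479, 0.3948, -1.9091) x1=(1.0950, -1.4143, 1.1195) x2=(1.4895, 1.7064, 0.6813)
step 3: x0=(-1.2365, 0.3972, -1.9332) x1=(1.1323, -1.4008, 1.1590) x2=(1.5089, 1.7089, 0.7017)
step 4: x0=(-1.2248, 0.3995, -1.9570) x1=(1.1696, -1.3868, 1.1982) x2=(1.5281, 1.7111, 0.7220)
step 5: x0=(-1.2129, 0.4019, -1.9806) x1=(1.2067, -1.3725, 1.2371) x2=(1.5470, 1.7128, 0.7422)
step 6: x0=(-1.2007, 0.4043, -2.0039) x1=(1.2438, -1.3576, 1.2759) x2=(1.5657, 1.7141, 0.7622)
step 7: x0=(-1.1884, 0.4066, -2.0270) x1=(1.2808, -1.3424, 1.3144) x2=(1.5842, 1.7150, 0.7821)
step 8: x0=(-1.1758, 0.4090, -2.0498) x1=(1.3176, -1.3267, 1.3526) x2=(1.6025, 1.7155, 0.8019)
step 9: x0=(-1.1630, 0.4113, -2.0724) x1=(1.3544, -1.3106, 1.3907) x2=(1.6205, 1.7156, 0.8216)
step 10: x0=(-1.1500, 0.4137, -2.0947) x1=(1.3911, -1.2941, 1.4285) x2=(1.6384, 1.7153, 0.8411)
step 11: x0=(-1.1368, 0.4161, -2.1168) x1=(1.4277, -1.2771, 1.4661) x2=(1.6561, 1.7145, 0.8606)
step 12: x0=(-1.1233, 0.4184, -2.1387) x1=(1.4643, -1.2597, 1.5035) x2=(1.6736, 1.7134, 0.8799)
step 13: x0=(-1.1097, 0.4208, -2.1603) x1=(1.5007, -1.2418, 1.5406) x2=(1.6909, 1.7118, 0.8991)
step 14: x0=(-1.0959, 0.4232, -2.1816) x1=(1.5371, -1.2236, 1.5775) x2=(1.7080, 1.7097, 0.9183)
step 15: x0=(-1.0819, 0.4256, -2.2028) x1=(1.5733, -1.2049, 1.6142) x2=(1.7250, 1.7073, 0.9373)
step 16: x0=(-1.0678, 0.4280, -2.2237) x1=(1.6095, -1.1858, 1.6506) x2=(1.7418, 1.7045, 0.9563)
step 17: x0=(-1.0534, 0.4304, -2.2444) x1=(1.6456, -1.1662, 1.6868) x2=(1.7584, 1.7012, 0.9751)
step 18: x0=(-1.0389, 0.4328, -2.2648) x1=(1.6817, -1.1462, 1.7228) x2=(1.7748, 1.6974, 0.9939)
step 19: x0=(-1.0242, 0.4352, -2.2851) x1=(1.7176, -1.1258, 1.7585) x2=(1.7911, 1.6933, 1.0127)
step 20: x0=(-1.0093, 0.4376, -2.3051) x1=(1.7535, -1.1049, 1.7940) x2=(1.8073, 1.6887, 1.0313)
step 21: x0=(-0.9942, 0.4400, -2.3249) x1=(1.7892, -1.0836, 1.8293) x2=(1.8233, 1.6837, 1.0499)
step 22: x0=(-0.9790, 0.4425, -2.3445) x1=(1.8249, -1.0618, 1.8643) x2=(1.8392, 1.6782, 1.0685)
step 23: x0=(-0.9636, 0.4449, -2.3638) x1=(1.8605, -1.0396, 1.8990) x2=(1.8549, 1.6723, 1.0870)
step 24: x0=(-0.9481, 0.4474, -2.3830) x1=(1.8961, -1.0170, 1.9335) x2=(1.8705, 1.6660, 1.1054)
step 25: x0=(-0.9324, 0.4499, -2.4019) x1=(1.9315, -0.9938, 1.9678) x2=(1.8860, 1.6591, 1.1238)
step 26: x0=(-0.9166, 0.4523, -2.4207) x1=(1.9668, -0.9703, 2.0018) x2=(1.9013, 1.6519, 1.1422)

5.4677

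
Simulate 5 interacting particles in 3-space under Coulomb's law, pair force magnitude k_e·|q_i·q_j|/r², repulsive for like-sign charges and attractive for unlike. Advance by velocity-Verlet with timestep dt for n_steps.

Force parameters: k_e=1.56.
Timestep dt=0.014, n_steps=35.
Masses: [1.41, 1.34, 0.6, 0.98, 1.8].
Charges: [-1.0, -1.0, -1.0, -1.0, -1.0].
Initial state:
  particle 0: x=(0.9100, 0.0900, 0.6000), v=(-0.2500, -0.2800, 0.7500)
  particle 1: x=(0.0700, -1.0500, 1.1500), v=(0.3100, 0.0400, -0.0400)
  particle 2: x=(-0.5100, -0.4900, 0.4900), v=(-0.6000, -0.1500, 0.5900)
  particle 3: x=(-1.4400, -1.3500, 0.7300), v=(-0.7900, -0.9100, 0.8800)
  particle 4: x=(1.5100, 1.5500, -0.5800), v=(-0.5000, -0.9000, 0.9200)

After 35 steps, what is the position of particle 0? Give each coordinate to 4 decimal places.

(0.8719, 0.0030, 0.9753)

step 0: x0=(0.9100, 0.0900, 0.6000) x1=(0.0700, -1.0500, 1.1500) x2=(-0.5100, -0.4900, 0.4900) x3=(-1.4400, -1.3500, 0.7300) x4=(1.5100, 1.5500, -0.5800)
step 1: x0=(0.9066, 0.0861, 0.6105) x1=(0.0744, -1.0495, 1.1495) x2=(-0.5185, -0.4919, 0.4981) x3=(-1.4512, -1.3628, 0.7423) x4=(1.5030, 1.5374, -0.5671)
step 2: x0=(0.9033, 0.0823, 0.6210) x1=(0.0790, -1.0493, 1.1493) x2=(-0.5274, -0.4935, 0.5058) x3=(-1.4627, -1.3758, 0.7547) x4=(1.4961, 1.5249, -0.5543)
step 3: x0=(0.9001, 0.0786, 0.6315) x1=(0.0836, -1.0492, 1.1492) x2=(-0.5365, -0.4948, 0.5132) x3=(-1.4745, -1.3890, 0.7670) x4=(1.4892, 1.5125, -0.5416)
step 4: x0=(0.8972, 0.0750, 0.6420) x1=(0.0885, -1.0492, 1.1493) x2=(-0.5459, -0.4957, 0.5203) x3=(-1.4866, -1.4024, 0.7794) x4=(1.4823, 1.5001, -0.5288)
step 5: x0=(0.8943, 0.0714, 0.6526) x1=(0.0934, -1.0495, 1.1497) x2=(-0.5556, -0.4963, 0.5270) x3=(-1.4989, -1.4159, 0.7918) x4=(1.4755, 1.4878, -0.5161)
step 6: x0=(0.8916, 0.0679, 0.6631) x1=(0.0985, -1.0500, 1.1502) x2=(-0.5656, -0.4966, 0.5334) x3=(-1.5115, -1.4297, 0.8041) x4=(1.4687, 1.4755, -0.5035)
step 7: x0=(0.8890, 0.0645, 0.6736) x1=(0.1038, -1.0506, 1.1508) x2=(-0.5760, -0.4966, 0.5395) x3=(-1.5244, -1.4435, 0.8166) x4=(1.4619, 1.4633, -0.4909)
step 8: x0=(0.8866, 0.0612, 0.6842) x1=(0.1091, -1.0515, 1.1517) x2=(-0.5867, -0.4962, 0.5453) x3=(-1.5376, -1.4576, 0.8290) x4=(1.4552, 1.4512, -0.4784)
step 9: x0=(0.8843, 0.0580, 0.6947) x1=(0.1146, -1.0525, 1.1527) x2=(-0.5977, -0.4956, 0.5508) x3=(-1.5510, -1.4718, 0.8414) x4=(1.4485, 1.4391, -0.4658)
step 10: x0=(0.8822, 0.0548, 0.7053) x1=(0.1203, -1.0537, 1.1539) x2=(-0.6090, -0.4947, 0.5560) x3=(-1.5646, -1.4862, 0.8539) x4=(1.4419, 1.4271, -0.4534)
step 11: x0=(0.8802, 0.0517, 0.7159) x1=(0.1260, -1.0551, 1.1553) x2=(-0.6207, -0.4934, 0.5609) x3=(-1.5785, -1.5008, 0.8664) x4=(1.4353, 1.4152, -0.4410)
step 12: x0=(0.8783, 0.0488, 0.7265) x1=(0.1319, -1.0567, 1.1568) x2=(-0.6327, -0.4919, 0.5655) x3=(-1.5927, -1.5155, 0.8789) x4=(1.4288, 1.4033, -0.4286)
step 13: x0=(0.8766, 0.0459, 0.7371) x1=(0.1379, -1.0584, 1.1585) x2=(-0.6451, -0.4901, 0.5699) x3=(-1.6070, -1.5304, 0.8915) x4=(1.4223, 1.3915, -0.4163)
step 14: x0=(0.8750, 0.0430, 0.7477) x1=(0.1440, -1.0604, 1.1603) x2=(-0.6577, -0.4881, 0.5740) x3=(-1.6216, -1.5454, 0.9041) x4=(1.4158, 1.3798, -0.4040)
step 15: x0=(0.8736, 0.0403, 0.7583) x1=(0.1503, -1.0625, 1.1623) x2=(-0.6708, -0.4857, 0.5778) x3=(-1.6365, -1.5607, 0.9167) x4=(1.4094, 1.3681, -0.3918)
step 16: x0=(0.8723, 0.0376, 0.7689) x1=(0.1566, -1.0648, 1.1644) x2=(-0.6841, -0.4831, 0.5814) x3=(-1.6515, -1.5760, 0.9293) x4=(1.4030, 1.3565, -0.3796)
step 17: x0=(0.8711, 0.0351, 0.7796) x1=(0.1630, -1.0673, 1.1666) x2=(-0.6978, -0.4803, 0.5848) x3=(-1.6668, -1.5915, 0.9420) x4=(1.3966, 1.3450, -0.3675)
step 18: x0=(0.8701, 0.0326, 0.7903) x1=(0.1696, -1.0699, 1.1690) x2=(-0.7118, -0.4772, 0.5879) x3=(-1.6822, -1.6072, 0.9546) x4=(1.3903, 1.3335, -0.3554)
step 19: x0=(0.8692, 0.0302, 0.8010) x1=(0.1762, -1.0727, 1.1715) x2=(-0.7262, -0.4739, 0.5909) x3=(-1.6979, -1.6230, 0.9674) x4=(1.3840, 1.3222, -0.3434)
step 20: x0=(0.8684, 0.0279, 0.8117) x1=(0.1830, -1.0758, 1.1741) x2=(-0.7409, -0.4703, 0.5936) x3=(-1.7137, -1.6390, 0.9801) x4=(1.3778, 1.3108, -0.3315)
step 21: x0=(0.8678, 0.0256, 0.8224) x1=(0.1898, -1.0789, 1.1768) x2=(-0.7559, -0.4666, 0.5960) x3=(-1.7298, -1.6551, 0.9929) x4=(1.3716, 1.2996, -0.3195)
step 22: x0=(0.8673, 0.0235, 0.8331) x1=(0.1967, -1.0823, 1.1797) x2=(-0.7712, -0.4626, 0.5983) x3=(-1.7460, -1.6713, 1.0057) x4=(1.3655, 1.2884, -0.3077)
step 23: x0=(0.8669, 0.0214, 0.8439) x1=(0.2037, -1.0859, 1.1827) x2=(-0.7869, -0.4584, 0.6004) x3=(-1.7625, -1.6877, 1.0185) x4=(1.3594, 1.2773, -0.2959)
step 24: x0=(0.8666, 0.0194, 0.8547) x1=(0.2108, -1.0896, 1.1858) x2=(-0.8028, -0.4540, 0.6024) x3=(-1.7791, -1.7043, 1.0314) x4=(1.3534, 1.2662, -0.2841)
step 25: x0=(0.8665, 0.0175, 0.8655) x1=(0.2180, -1.0935, 1.1889) x2=(-0.8191, -0.4493, 0.6041) x3=(-1.7958, -1.7209, 1.0443) x4=(1.3474, 1.2553, -0.2724)
step 26: x0=(0.8665, 0.0157, 0.8764) x1=(0.2252, -1.0975, 1.1922) x2=(-0.8357, -0.4445, 0.6057) x3=(-1.8128, -1.7377, 1.0572) x4=(1.3414, 1.2444, -0.2607)
step 27: x0=(0.8667, 0.0140, 0.8872) x1=(0.2325, -1.1017, 1.1956) x2=(-0.8525, -0.4395, 0.6070) x3=(-1.8299, -1.7546, 1.0701) x4=(1.3355, 1.2335, -0.2491)
step 28: x0=(0.8669, 0.0123, 0.8981) x1=(0.2398, -1.1061, 1.1991) x2=(-0.8697, -0.4344, 0.6083) x3=(-1.8472, -1.7717, 1.0831) x4=(1.3296, 1.2228, -0.2376)
step 29: x0=(0.8673, 0.0107, 0.9090) x1=(0.2473, -1.1107, 1.2027) x2=(-0.8872, -0.4290, 0.6093) x3=(-1.8646, -1.7889, 1.0962) x4=(1.3238, 1.2121, -0.2261)
step 30: x0=(0.8678, 0.0093, 0.9200) x1=(0.2547, -1.1155, 1.2063) x2=(-0.9049, -0.4235, 0.6103) x3=(-1.8822, -1.8062, 1.1092) x4=(1.3180, 1.2015, -0.2147)
step 31: x0=(0.8684, 0.0079, 0.9310) x1=(0.2623, -1.1204, 1.2101) x2=(-0.9230, -0.4178, 0.6110) x3=(-1.8999, -1.8236, 1.1223) x4=(1.3122, 1.1910, -0.2033)
step 32: x0=(0.8691, 0.0065, 0.9420) x1=(0.2698, -1.1255, 1.2139) x2=(-0.9413, -0.4119, 0.6117) x3=(-1.9178, -1.8412, 1.1354) x4=(1.3065, 1.1805, -0.1920)
step 33: x0=(0.8699, 0.0053, 0.9531) x1=(0.2775, -1.1307, 1.2178) x2=(-0.9599, -0.4059, 0.6121) x3=(-1.9358, -1.8589, 1.1486) x4=(1.3009, 1.1701, -0.1807)
step 34: x0=(0.8708, 0.0041, 0.9641) x1=(0.2851, -1.1361, 1.2218) x2=(-0.9787, -0.3997, 0.6125) x3=(-1.9539, -1.8767, 1.1617) x4=(1.2953, 1.1598, -0.1695)
step 35: x0=(0.8719, 0.0030, 0.9753) x1=(0.2928, -1.1417, 1.2258) x2=(-0.9979, -0.3934, 0.6127) x3=(-1.9722, -1.8946, 1.1749) x4=(1.2897, 1.1495, -0.1584)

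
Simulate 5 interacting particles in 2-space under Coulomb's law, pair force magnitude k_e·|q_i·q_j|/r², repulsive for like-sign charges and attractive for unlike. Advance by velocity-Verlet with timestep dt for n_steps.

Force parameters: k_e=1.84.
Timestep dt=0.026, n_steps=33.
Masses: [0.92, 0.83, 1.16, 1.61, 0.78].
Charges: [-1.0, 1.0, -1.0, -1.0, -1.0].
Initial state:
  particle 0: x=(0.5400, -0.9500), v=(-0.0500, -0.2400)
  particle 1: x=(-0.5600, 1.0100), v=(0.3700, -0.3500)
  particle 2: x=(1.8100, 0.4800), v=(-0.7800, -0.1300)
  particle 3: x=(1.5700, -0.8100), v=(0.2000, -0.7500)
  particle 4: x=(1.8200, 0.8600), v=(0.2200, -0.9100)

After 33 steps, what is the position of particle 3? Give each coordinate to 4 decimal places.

step 0: x0=(0.5400, -0.9500) x1=(-0.5600, 1.0100) x2=(1.8100, 0.4800) x3=(1.5700, -0.8100) x4=(1.8200, 0.8600)
step 1: x0=(0.5378, -0.9565) x1=(-0.5500, 1.0007) x2=(1.7897, 0.4733) x3=(1.5755, -0.8298) x4=(1.8259, 0.8423)
step 2: x0=(0.5339, -0.9633) x1=(-0.5392, 0.9909) x2=(1.7687, 0.4598) x3=(1.5814, -0.8501) x4=(1.8328, 0.8369)
step 3: x0=(0.5282, -0.9706) x1=(-0.5275, 0.9806) x2=(1.7466, 0.4399) x3=(1.5879, -0.8710) x4=(1.8416, 0.8432)
step 4: x0=(0.5207, -0.9783) x1=(-0.5150, 0.9699) x2=(1.7232, 0.4148) x3=(1.5949, -0.8924) x4=(1.8526, 0.8592)
step 5: x0=(0.5116, -0.9863) x1=(-0.5018, 0.9587) x2=(1.6984, 0.3858) x3=(1.6024, -0.9145) x4=(1.8655, 0.8832)
step 6: x0=(0.5008, -0.9947) x1=(-0.4876, 0.9470) x2=(1.6725, 0.3541) x3=(1.6104, -0.9371) x4=(1.8803, 0.9134)
step 7: x0=(0.4883, -1.0034) x1=(-0.4727, 0.9348) x2=(1.6455, 0.3205) x3=(1.6190, -0.9603) x4=(1.8966, 0.9485)
step 8: x0=(0.4742, -1.0124) x1=(-0.4569, 0.9222) x2=(1.6177, 0.2856) x3=(1.6280, -0.9840) x4=(1.9141, 0.9875)
step 9: x0=(0.4586, -1.0216) x1=(-0.4402, 0.9090) x2=(1.5893, 0.2501) x3=(1.6375, -1.0084) x4=(1.9326, 1.0296)
step 10: x0=(0.4414, -1.0311) x1=(-0.4227, 0.8953) x2=(1.5602, 0.2143) x3=(1.6474, -1.0334) x4=(1.9519, 1.0742)
step 11: x0=(0.4227, -1.0409) x1=(-0.4043, 0.8811) x2=(1.5305, 0.1784) x3=(1.6579, -1.0589) x4=(1.9719, 1.1211)
step 12: x0=(0.4026, -1.0509) x1=(-0.3851, 0.8663) x2=(1.5005, 0.1426) x3=(1.6688, -1.0851) x4=(1.9923, 1.1697)
step 13: x0=(0.3811, -1.0611) x1=(-0.3650, 0.8510) x2=(1.4700, 0.1073) x3=(1.6801, -1.1118) x4=(2.0133, 1.2199)
step 14: x0=(0.3582, -1.0715) x1=(-0.3440, 0.8351) x2=(1.4391, 0.0723) x3=(1.6920, -1.1392) x4=(2.0345, 1.2714)
step 15: x0=(0.3339, -1.0821) x1=(-0.3222, 0.8187) x2=(1.4078, 0.0380) x3=(1.7042, -1.1671) x4=(2.0560, 1.3241)
step 16: x0=(0.3084, -1.0929) x1=(-0.2994, 0.8016) x2=(1.3762, 0.0043) x3=(1.7169, -1.1956) x4=(2.0778, 1.3779)
step 17: x0=(0.2815, -1.1038) x1=(-0.2758, 0.7840) x2=(1.3442, -0.0286) x3=(1.7301, -1.2246) x4=(2.0997, 1.4325)
step 18: x0=(0.2535, -1.1149) x1=(-0.2513, 0.7657) x2=(1.3119, -0.0608) x3=(1.7436, -1.2542) x4=(2.1218, 1.4879)
step 19: x0=(0.2242, -1.1261) x1=(-0.2259, 0.7467) x2=(1.2792, -0.0922) x3=(1.7577, -1.2842) x4=(2.1440, 1.5441)
step 20: x0=(0.1938, -1.1374) x1=(-0.1996, 0.7270) x2=(1.2461, -0.1227) x3=(1.7721, -1.3148) x4=(2.1663, 1.6009)
step 21: x0=(0.1622, -1.1489) x1=(-0.1724, 0.7066) x2=(1.2127, -0.1523) x3=(1.7869, -1.3459) x4=(2.1886, 1.6583)
step 22: x0=(0.1296, -1.1604) x1=(-0.1443, 0.6854) x2=(1.1790, -0.1811) x3=(1.8021, -1.3774) x4=(2.2110, 1.7162)
step 23: x0=(0.0958, -1.1720) x1=(-0.1154, 0.6635) x2=(1.1449, -0.2089) x3=(1.8178, -1.4093) x4=(2.2334, 1.7746)
step 24: x0=(0.0611, -1.1837) x1=(-0.0855, 0.6407) x2=(1.1104, -0.2359) x3=(1.8338, -1.4416) x4=(2.2559, 1.8334)
step 25: x0=(0.0253, -1.1955) x1=(-0.0547, 0.6170) x2=(1.0756, -0.2618) x3=(1.8501, -1.4742) x4=(2.2784, 1.8925)
step 26: x0=(-0.0115, -1.2073) x1=(-0.0230, 0.5924) x2=(1.0403, -0.2868) x3=(1.8668, -1.5073) x4=(2.3009, 1.9521)
step 27: x0=(-0.0492, -1.2192) x1=(0.0096, 0.5667) x2=(1.0047, -0.3109) x3=(1.8839, -1.5406) x4=(2.3234, 2.0119)
step 28: x0=(-0.0878, -1.2311) x1=(0.0432, 0.5400) x2=(0.9688, -0.3339) x3=(1.9013, -1.5742) x4=(2.3459, 2.0720)
step 29: x0=(-0.1273, -1.2431) x1=(0.0776, 0.5122) x2=(0.9324, -0.3558) x3=(1.9189, -1.6081) x4=(2.3684, 2.1324)
step 30: x0=(-0.1676, -1.2551) x1=(0.1130, 0.4831) x2=(0.8956, -0.3767) x3=(1.9369, -1.6423) x4=(2.3909, 2.1930)
step 31: x0=(-0.2088, -1.2671) x1=(0.1493, 0.4528) x2=(0.8584, -0.3964) x3=(1.9552, -1.6767) x4=(2.4134, 2.2539)
step 32: x0=(-0.2507, -1.2792) x1=(0.1866, 0.4209) x2=(0.8208, -0.4149) x3=(1.9737, -1.7113) x4=(2.4359, 2.3149)
step 33: x0=(-0.2934, -1.2912) x1=(0.2249, 0.3875) x2=(0.7828, -0.4321) x3=(1.9925, -1.7460) x4=(2.4583, 2.3761)

(1.9925, -1.7460)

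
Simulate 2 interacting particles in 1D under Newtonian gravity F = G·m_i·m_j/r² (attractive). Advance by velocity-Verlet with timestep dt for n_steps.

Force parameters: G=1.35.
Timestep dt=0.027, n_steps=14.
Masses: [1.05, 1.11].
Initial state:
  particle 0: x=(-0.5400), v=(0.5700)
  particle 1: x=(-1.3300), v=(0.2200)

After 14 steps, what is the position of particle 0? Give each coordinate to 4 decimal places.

(-0.5023)

step 0: x0=(-0.5400) x1=(-1.3300)
step 1: x0=(-0.5255) x1=(-1.3232)
step 2: x0=(-0.5127) x1=(-1.3148)
step 3: x0=(-0.5016) x1=(-1.3048)
step 4: x0=(-0.4922) x1=(-1.2932)
step 5: x0=(-0.4845) x1=(-1.2800)
step 6: x0=(-0.4785) x1=(-1.2652)
step 7: x0=(-0.4743) x1=(-1.2487)
step 8: x0=(-0.4719) x1=(-1.2304)
step 9: x0=(-0.4714) x1=(-1.2104)
step 10: x0=(-0.4729) x1=(-1.1885)
step 11: x0=(-0.4765) x1=(-1.1646)
step 12: x0=(-0.4825) x1=(-1.1384)
step 13: x0=(-0.4910) x1=(-1.1099)
step 14: x0=(-0.5023) x1=(-1.0787)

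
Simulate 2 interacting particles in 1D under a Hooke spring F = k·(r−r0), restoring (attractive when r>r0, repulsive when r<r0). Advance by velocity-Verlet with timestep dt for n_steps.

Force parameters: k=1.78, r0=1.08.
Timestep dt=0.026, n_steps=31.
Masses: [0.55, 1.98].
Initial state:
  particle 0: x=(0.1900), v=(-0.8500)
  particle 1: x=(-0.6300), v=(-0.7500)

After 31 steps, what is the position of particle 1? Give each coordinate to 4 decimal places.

(-1.3017)

step 0: x0=(0.1900) x1=(-0.6300)
step 1: x0=(0.1682) x1=(-0.6496)
step 2: x0=(0.1469) x1=(-0.6693)
step 3: x0=(0.1263) x1=(-0.6892)
step 4: x0=(0.1062) x1=(-0.7093)
step 5: x0=(0.0867) x1=(-0.7295)
step 6: x0=(0.0678) x1=(-0.7499)
step 7: x0=(0.0494) x1=(-0.7704)
step 8: x0=(0.0316) x1=(-0.7911)
step 9: x0=(0.0144) x1=(-0.8120)
step 10: x0=(-0.0023) x1=(-0.8330)
step 11: x0=(-0.0184) x1=(-0.8541)
step 12: x0=(-0.0340) x1=(-0.8754)
step 13: x0=(-0.0491) x1=(-0.8969)
step 14: x0=(-0.0636) x1=(-0.9185)
step 15: x0=(-0.0777) x1=(-0.9402)
step 16: x0=(-0.0913) x1=(-0.9621)
step 17: x0=(-0.1044) x1=(-0.9841)
step 18: x0=(-0.1171) x1=(-1.0062)
step 19: x0=(-0.1294) x1=(-1.0284)
step 20: x0=(-0.1413) x1=(-1.0508)
step 21: x0=(-0.1528) x1=(-1.0732)
step 22: x0=(-0.1639) x1=(-1.0957)
step 23: x0=(-0.1748) x1=(-1.1184)
step 24: x0=(-0.1853) x1=(-1.1411)
step 25: x0=(-0.1956) x1=(-1.1639)
step 26: x0=(-0.2056) x1=(-1.1867)
step 27: x0=(-0.2154) x1=(-1.2096)
step 28: x0=(-0.2250) x1=(-1.2326)
step 29: x0=(-0.2345) x1=(-1.2556)
step 30: x0=(-0.2438) x1=(-1.2787)
step 31: x0=(-0.2530) x1=(-1.3017)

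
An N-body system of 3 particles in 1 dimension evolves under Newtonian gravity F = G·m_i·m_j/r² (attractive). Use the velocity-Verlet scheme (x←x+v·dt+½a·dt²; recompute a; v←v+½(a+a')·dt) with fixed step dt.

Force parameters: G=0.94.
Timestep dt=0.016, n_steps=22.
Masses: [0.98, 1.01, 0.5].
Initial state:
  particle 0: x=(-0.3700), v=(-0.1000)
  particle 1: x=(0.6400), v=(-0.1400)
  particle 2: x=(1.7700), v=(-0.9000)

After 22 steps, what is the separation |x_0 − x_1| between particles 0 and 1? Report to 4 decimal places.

step 0: x0=(-0.3700) x1=(0.6400) x2=(1.7700)
step 1: x0=(-0.3715) x1=(0.6377) x2=(1.7555)
step 2: x0=(-0.3727) x1=(0.6352) x2=(1.7407)
step 3: x0=(-0.3736) x1=(0.6327) x2=(1.7257)
step 4: x0=(-0.3743) x1=(0.6300) x2=(1.7104)
step 5: x0=(-0.3747) x1=(0.6271) x2=(1.6949)
step 6: x0=(-0.3748) x1=(0.6242) x2=(1.6791)
step 7: x0=(-0.3747) x1=(0.6211) x2=(1.6630)
step 8: x0=(-0.3742) x1=(0.6178) x2=(1.6466)
step 9: x0=(-0.3736) x1=(0.6145) x2=(1.6300)
step 10: x0=(-0.3726) x1=(0.6110) x2=(1.6130)
step 11: x0=(-0.3713) x1=(0.6074) x2=(1.5958)
step 12: x0=(-0.3698) x1=(0.6037) x2=(1.5782)
step 13: x0=(-0.3680) x1=(0.5998) x2=(1.5604)
step 14: x0=(-0.3658) x1=(0.5959) x2=(1.5422)
step 15: x0=(-0.3634) x1=(0.5918) x2=(1.5236)
step 16: x0=(-0.3607) x1=(0.5876) x2=(1.5047)
step 17: x0=(-0.3577) x1=(0.5832) x2=(1.4855)
step 18: x0=(-0.3544) x1=(0.5788) x2=(1.4659)
step 19: x0=(-0.3507) x1=(0.5742) x2=(1.4459)
step 20: x0=(-0.3468) x1=(0.5696) x2=(1.4255)
step 21: x0=(-0.3425) x1=(0.5648) x2=(1.4047)
step 22: x0=(-0.3378) x1=(0.5599) x2=(1.3835)

0.8977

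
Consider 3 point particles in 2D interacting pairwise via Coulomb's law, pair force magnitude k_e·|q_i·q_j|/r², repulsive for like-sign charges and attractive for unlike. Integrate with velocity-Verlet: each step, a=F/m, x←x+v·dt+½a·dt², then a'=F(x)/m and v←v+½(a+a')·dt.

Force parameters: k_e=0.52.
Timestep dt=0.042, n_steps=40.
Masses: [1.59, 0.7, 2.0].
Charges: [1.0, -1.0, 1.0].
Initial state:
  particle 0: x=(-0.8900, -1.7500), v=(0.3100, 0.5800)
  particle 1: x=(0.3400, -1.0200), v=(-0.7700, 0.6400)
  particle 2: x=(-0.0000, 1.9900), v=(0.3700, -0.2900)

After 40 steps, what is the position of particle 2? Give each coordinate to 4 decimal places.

step 0: x0=(-0.8900, -1.7500) x1=(0.3400, -1.0200) x2=(-0.0000, 1.9900)
step 1: x0=(-0.8769, -1.7256) x1=(0.3074, -0.9932) x2=(0.0155, 1.9778)
step 2: x0=(-0.8635, -1.7011) x1=(0.2742, -0.9666) x2=(0.0311, 1.9656)
step 3: x0=(-0.8498, -1.6764) x1=(0.2403, -0.9403) x2=(0.0467, 1.9534)
step 4: x0=(-0.8359, -1.6516) x1=(0.2059, -0.9142) x2=(0.0623, 1.9411)
step 5: x0=(-0.8218, -1.6266) x1=(0.1707, -0.8885) x2=(0.0779, 1.9288)
step 6: x0=(-0.8073, -1.6015) x1=(0.1349, -0.8630) x2=(0.0935, 1.9165)
step 7: x0=(-0.7925, -1.5761) x1=(0.0984, -0.8380) x2=(0.1091, 1.9042)
step 8: x0=(-0.7774, -1.5505) x1=(0.0611, -0.8134) x2=(0.1247, 1.8919)
step 9: x0=(-0.7620, -1.5246) x1=(0.0230, -0.7894) x2=(0.1403, 1.8795)
step 10: x0=(-0.7462, -1.4985) x1=(-0.0159, -0.7659) x2=(0.1560, 1.8671)
step 11: x0=(-0.7300, -1.4720) x1=(-0.0556, -0.7431) x2=(0.1716, 1.8546)
step 12: x0=(-0.7135, -1.4451) x1=(-0.0963, -0.7211) x2=(0.1872, 1.8421)
step 13: x0=(-0.6966, -1.4178) x1=(-0.1378, -0.7000) x2=(0.2029, 1.8296)
step 14: x0=(-0.6792, -1.3900) x1=(-0.1803, -0.6799) x2=(0.2185, 1.8171)
step 15: x0=(-0.6614, -1.3616) x1=(-0.2238, -0.6611) x2=(0.2342, 1.8046)
step 16: x0=(-0.6432, -1.3326) x1=(-0.2683, -0.6437) x2=(0.2498, 1.7920)
step 17: x0=(-0.6246, -1.3028) x1=(-0.3137, -0.6280) x2=(0.2655, 1.7793)
step 18: x0=(-0.6055, -1.2721) x1=(-0.3601, -0.6142) x2=(0.2811, 1.7667)
step 19: x0=(-0.5860, -1.2403) x1=(-0.4073, -0.6026) x2=(0.2968, 1.7540)
step 20: x0=(-0.5662, -1.2073) x1=(-0.4553, -0.5938) x2=(0.3124, 1.7413)
step 21: x0=(-0.5462, -1.1730) x1=(-0.5038, -0.5881) x2=(0.3280, 1.7286)
step 22: x0=(-0.5260, -1.1370) x1=(-0.5525, -0.5859) x2=(0.3436, 1.7158)
step 23: x0=(-0.5060, -1.0992) x1=(-0.6009, -0.5879) x2=(0.3592, 1.7030)
step 24: x0=(-0.4863, -1.0593) x1=(-0.6484, -0.5944) x2=(0.3748, 1.6902)
step 25: x0=(-0.4675, -1.0173) x1=(-0.6940, -0.6059) x2=(0.3903, 1.6774)
step 26: x0=(-0.4500, -0.9730) x1=(-0.7367, -0.6224) x2=(0.4059, 1.6646)
step 27: x0=(-0.4342, -0.9267) x1=(-0.7752, -0.6436) x2=(0.4214, 1.6518)
step 28: x0=(-0.4208, -0.8785) x1=(-0.8085, -0.6689) x2=(0.4369, 1.6389)
step 29: x0=(-0.4100, -0.8290) x1=(-0.8357, -0.6973) x2=(0.4525, 1.6261)
step 30: x0=(-0.4019, -0.7787) x1=(-0.8566, -0.7274) x2=(0.4680, 1.6133)
step 31: x0=(-0.3967, -0.7282) x1=(-0.8712, -0.7581) x2=(0.4835, 1.6005)
step 32: x0=(-0.3940, -0.6780) x1=(-0.8799, -0.7883) x2=(0.4990, 1.5877)
step 33: x0=(-0.3937, -0.6283) x1=(-0.8833, -0.8172) x2=(0.5145, 1.5749)
step 34: x0=(-0.3953, -0.5795) x1=(-0.8822, -0.8442) x2=(0.5299, 1.5622)
step 35: x0=(-0.3986, -0.5317) x1=(-0.8773, -0.8690) x2=(0.5454, 1.5494)
step 36: x0=(-0.4034, -0.4850) x1=(-0.8692, -0.8915) x2=(0.5609, 1.5367)
step 37: x0=(-0.4093, -0.4394) x1=(-0.8584, -0.9115) x2=(0.5765, 1.5241)
step 38: x0=(-0.4162, -0.3948) x1=(-0.8454, -0.9292) x2=(0.5920, 1.5114)
step 39: x0=(-0.4240, -0.3513) x1=(-0.8306, -0.9446) x2=(0.6075, 1.4989)
step 40: x0=(-0.4324, -0.3089) x1=(-0.8143, -0.9578) x2=(0.6231, 1.4863)

(0.6231, 1.4863)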